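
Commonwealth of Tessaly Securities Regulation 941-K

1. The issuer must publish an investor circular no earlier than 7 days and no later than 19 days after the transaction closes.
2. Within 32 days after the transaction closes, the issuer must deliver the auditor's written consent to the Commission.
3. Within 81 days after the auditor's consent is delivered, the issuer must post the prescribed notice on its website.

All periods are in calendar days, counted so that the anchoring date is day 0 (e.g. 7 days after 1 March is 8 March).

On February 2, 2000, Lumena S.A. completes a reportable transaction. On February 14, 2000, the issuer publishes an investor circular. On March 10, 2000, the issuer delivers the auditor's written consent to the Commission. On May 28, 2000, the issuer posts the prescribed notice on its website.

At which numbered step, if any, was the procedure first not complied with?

Step 2

Step 1: the window is 7–19 days after February 2, 2000 (when the transaction closes), so February 9, 2000 through February 21, 2000; done February 14, 2000 — within the window.
Step 2: 32 days after February 2, 2000 (when the transaction closes) is March 5, 2000; March 10, 2000 misses that deadline by 5 days.
Later steps need not be reached.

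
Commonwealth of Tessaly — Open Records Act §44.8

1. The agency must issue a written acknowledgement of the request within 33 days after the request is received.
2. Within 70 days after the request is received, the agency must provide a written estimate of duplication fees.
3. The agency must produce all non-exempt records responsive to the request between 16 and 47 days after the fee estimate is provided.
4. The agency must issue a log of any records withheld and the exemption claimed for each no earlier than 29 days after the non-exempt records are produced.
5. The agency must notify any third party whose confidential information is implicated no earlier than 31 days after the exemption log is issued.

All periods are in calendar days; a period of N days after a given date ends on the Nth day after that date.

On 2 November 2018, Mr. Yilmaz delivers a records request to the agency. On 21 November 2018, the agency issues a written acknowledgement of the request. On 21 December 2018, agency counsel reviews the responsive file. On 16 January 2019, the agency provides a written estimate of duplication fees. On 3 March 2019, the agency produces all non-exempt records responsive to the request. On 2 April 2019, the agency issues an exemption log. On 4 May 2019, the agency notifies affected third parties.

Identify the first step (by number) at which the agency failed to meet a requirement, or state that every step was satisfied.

Step 1 — counting 33 days from 2 November 2018 (when the request is received) gives a deadline of 5 December 2018; done 21 November 2018 — timely.
Step 2 — counting 70 days from 2 November 2018 (when the request is received) gives a deadline of 11 January 2019; 16 January 2019 misses that deadline by 5 days.

Step 2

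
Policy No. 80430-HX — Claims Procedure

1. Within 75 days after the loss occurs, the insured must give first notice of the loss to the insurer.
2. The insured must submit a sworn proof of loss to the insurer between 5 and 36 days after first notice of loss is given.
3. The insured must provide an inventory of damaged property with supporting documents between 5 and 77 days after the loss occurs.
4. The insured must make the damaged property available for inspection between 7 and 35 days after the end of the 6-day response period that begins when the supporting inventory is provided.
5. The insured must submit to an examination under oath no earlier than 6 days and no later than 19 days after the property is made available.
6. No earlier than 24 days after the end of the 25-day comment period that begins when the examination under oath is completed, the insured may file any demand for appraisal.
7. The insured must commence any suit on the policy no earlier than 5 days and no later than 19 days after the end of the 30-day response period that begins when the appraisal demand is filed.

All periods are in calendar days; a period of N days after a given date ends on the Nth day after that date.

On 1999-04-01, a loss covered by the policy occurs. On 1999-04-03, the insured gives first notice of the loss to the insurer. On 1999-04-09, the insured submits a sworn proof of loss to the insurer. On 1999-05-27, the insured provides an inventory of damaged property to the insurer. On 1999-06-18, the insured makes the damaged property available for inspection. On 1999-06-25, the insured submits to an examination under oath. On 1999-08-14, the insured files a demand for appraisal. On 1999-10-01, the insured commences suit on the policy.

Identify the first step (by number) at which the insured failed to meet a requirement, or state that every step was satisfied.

Step 1 — counting 75 days from 1999-04-01 (when the loss occurs) gives a deadline of 1999-06-15; done 1999-04-03 — timely.
Step 2 — 5 and 36 days from 1999-04-03 (when first notice of loss is given) are 1999-04-08 and 1999-05-09 respectively; 1999-04-09 falls inside that range.
Step 3 — 5 and 77 days from 1999-04-01 (when the loss occurs) are 1999-04-06 and 1999-06-17 respectively; done 1999-05-27, which is between those dates.
Step 4 — 7 and 35 days from 1999-06-02 (end of the 6-day response period, which began when the supporting inventory is provided on 1999-05-27) are 1999-06-09 and 1999-07-07 respectively; done 1999-06-18, which is between those dates.
Step 5 — 6 and 19 days from 1999-06-18 (when the property is made available) are 1999-06-24 and 1999-07-07 respectively; 1999-06-25 falls inside that range.
Step 6 — must wait 24 days from 1999-07-20 (end of the 25-day comment period, which began when the examination under oath is completed on 1999-06-25), so not before 1999-08-13; done 1999-08-14, after the minimum wait.
Step 7 — 5 and 19 days from 1999-09-13 (end of the 30-day response period, which began when the appraisal demand is filed on 1999-08-14) are 1999-09-18 and 1999-10-02 respectively; done 1999-10-01 — within the window.

None — every step was satisfied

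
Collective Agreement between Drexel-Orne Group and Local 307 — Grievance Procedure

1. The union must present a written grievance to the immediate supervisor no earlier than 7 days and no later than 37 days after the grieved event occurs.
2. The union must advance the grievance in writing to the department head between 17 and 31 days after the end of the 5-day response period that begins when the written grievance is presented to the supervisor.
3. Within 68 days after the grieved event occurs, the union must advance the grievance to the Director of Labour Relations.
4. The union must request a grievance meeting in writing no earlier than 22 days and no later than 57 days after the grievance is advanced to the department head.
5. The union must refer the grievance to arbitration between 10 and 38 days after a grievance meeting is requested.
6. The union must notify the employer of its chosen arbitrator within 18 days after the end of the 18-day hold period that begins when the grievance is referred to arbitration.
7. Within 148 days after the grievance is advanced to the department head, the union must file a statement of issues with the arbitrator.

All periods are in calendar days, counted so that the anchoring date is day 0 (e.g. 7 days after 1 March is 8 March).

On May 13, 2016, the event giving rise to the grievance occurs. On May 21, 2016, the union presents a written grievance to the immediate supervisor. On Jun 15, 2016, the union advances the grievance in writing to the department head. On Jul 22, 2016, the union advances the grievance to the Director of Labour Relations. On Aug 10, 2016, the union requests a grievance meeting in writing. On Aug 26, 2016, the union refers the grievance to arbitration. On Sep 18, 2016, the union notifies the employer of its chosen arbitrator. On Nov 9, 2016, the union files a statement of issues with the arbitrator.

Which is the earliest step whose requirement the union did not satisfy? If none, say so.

Step 1: the window is 7–37 days after May 13, 2016 (when the grieved event occurs), so May 20, 2016 through Jun 19, 2016; done May 21, 2016, which is between those dates.
Step 2: the window is 17–31 days after May 26, 2016 (end of the 5-day response period, which began when the written grievance is presented to the supervisor on May 21, 2016), so Jun 12, 2016 through Jun 26, 2016; done Jun 15, 2016, which is between those dates.
Step 3: 68 days after May 13, 2016 (when the grieved event occurs) is Jul 20, 2016; done Jul 22, 2016 — 2 days late.
That is the first point of non-compliance.

Step 3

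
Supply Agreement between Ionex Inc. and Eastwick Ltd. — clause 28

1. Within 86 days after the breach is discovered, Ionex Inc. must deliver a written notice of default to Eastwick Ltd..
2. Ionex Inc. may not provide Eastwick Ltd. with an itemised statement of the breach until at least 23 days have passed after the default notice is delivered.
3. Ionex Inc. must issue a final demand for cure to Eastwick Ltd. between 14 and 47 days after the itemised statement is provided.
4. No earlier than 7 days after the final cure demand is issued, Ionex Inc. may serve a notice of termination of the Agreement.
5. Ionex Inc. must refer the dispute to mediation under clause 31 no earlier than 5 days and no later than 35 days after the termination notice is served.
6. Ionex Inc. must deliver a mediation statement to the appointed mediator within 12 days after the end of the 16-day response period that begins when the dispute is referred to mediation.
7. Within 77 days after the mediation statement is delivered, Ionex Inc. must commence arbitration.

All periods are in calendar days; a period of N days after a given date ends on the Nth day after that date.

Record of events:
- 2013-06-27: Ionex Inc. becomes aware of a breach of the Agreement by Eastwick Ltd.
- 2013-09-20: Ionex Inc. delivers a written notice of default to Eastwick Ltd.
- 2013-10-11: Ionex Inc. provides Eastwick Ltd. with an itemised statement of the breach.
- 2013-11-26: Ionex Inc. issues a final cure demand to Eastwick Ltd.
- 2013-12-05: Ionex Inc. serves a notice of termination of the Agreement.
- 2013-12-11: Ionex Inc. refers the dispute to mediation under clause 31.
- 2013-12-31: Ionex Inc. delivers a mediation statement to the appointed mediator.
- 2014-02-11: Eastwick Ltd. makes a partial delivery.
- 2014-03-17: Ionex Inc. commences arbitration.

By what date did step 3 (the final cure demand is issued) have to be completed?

Step 3 runs from 2013-10-11, when the itemised statement is provided. The window is 14–47 days after 2013-10-11; it closes on 2013-11-27.

2013-11-27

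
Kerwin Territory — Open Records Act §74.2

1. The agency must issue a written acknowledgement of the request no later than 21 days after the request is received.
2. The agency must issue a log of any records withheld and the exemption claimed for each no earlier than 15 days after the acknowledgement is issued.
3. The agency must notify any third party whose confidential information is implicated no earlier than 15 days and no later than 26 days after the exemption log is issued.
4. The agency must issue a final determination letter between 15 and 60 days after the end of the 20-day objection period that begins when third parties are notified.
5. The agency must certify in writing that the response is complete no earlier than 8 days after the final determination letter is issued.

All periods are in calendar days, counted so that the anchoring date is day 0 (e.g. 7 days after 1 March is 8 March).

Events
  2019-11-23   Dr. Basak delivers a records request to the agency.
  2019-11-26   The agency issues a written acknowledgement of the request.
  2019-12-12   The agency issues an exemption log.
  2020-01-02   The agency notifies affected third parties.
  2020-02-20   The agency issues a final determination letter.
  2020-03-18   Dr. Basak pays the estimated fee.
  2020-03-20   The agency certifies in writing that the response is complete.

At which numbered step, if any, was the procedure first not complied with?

None — every step was satisfied

(1) due by 2019-11-23 + 21 days = 2019-12-14; 2019-11-26 is within that limit.
(2) permitted from 2019-11-26 + 15 days = 2019-12-11 onward; done 2019-12-12, after the minimum wait.
(3) the permitted window runs from 2019-12-12 + 15 = 2019-12-27 to 2019-12-12 + 26 = 2020-01-07; done 2020-01-02, which is between those dates.
(4) the permitted window runs from 2020-01-22 + 15 = 2020-02-06 to 2020-01-22 + 60 = 2020-03-22; 2020-02-20 falls inside that range.
(5) permitted from 2020-02-20 + 8 days = 2020-02-28 onward; done 2020-03-20 — permitted.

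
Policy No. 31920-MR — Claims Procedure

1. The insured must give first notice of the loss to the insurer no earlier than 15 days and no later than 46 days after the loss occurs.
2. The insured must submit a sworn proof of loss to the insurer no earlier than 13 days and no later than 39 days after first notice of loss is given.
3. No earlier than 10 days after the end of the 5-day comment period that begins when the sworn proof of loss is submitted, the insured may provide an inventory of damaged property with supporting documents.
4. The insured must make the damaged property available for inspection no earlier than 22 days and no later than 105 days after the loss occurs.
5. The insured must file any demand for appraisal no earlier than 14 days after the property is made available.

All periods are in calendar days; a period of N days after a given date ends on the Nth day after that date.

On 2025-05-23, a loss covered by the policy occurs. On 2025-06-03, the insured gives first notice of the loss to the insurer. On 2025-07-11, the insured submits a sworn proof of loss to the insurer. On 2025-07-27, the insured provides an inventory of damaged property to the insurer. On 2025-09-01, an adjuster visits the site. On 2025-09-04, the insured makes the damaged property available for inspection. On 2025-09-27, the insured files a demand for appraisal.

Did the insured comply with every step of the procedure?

(1) the permitted window runs from 2025-05-23 + 15 = 2025-06-07 to 2025-05-23 + 46 = 2025-07-08; done 2025-06-03 — 4 days before the window opened.
Later steps need not be reached.

No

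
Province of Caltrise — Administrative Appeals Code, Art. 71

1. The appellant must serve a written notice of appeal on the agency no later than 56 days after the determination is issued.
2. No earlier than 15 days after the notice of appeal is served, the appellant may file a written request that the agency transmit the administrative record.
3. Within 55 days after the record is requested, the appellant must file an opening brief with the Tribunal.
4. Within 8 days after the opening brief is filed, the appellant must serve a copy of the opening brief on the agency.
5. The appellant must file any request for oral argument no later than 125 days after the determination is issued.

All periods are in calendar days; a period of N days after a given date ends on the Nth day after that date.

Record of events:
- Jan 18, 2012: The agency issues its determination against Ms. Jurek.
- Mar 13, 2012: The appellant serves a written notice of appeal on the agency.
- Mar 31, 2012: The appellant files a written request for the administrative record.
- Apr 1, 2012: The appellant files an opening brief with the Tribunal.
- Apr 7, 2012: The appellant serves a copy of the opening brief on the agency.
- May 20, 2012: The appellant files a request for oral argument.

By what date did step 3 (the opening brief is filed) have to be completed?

May 25, 2012

Step 3 runs from Mar 31, 2012, when the record is requested. 55 days after Mar 31, 2012 is May 25, 2012.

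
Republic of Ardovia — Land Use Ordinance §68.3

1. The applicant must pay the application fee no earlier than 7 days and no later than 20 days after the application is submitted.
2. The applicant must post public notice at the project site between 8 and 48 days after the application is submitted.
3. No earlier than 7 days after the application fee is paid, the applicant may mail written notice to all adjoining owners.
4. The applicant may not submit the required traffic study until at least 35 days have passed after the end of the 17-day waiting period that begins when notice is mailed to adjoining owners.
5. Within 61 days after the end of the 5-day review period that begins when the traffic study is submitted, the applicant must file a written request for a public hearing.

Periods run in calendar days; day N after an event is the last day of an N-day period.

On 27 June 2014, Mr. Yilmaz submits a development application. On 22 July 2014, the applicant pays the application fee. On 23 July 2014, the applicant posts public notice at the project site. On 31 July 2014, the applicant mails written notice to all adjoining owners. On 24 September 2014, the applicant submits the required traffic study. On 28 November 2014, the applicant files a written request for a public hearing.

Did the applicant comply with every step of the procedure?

No

Step 1 — 7 and 20 days from 27 June 2014 (when the application is submitted) are 4 July 2014 and 17 July 2014 respectively; done 22 July 2014 — 5 days after the window closed.
The procedure was therefore not followed at step 1.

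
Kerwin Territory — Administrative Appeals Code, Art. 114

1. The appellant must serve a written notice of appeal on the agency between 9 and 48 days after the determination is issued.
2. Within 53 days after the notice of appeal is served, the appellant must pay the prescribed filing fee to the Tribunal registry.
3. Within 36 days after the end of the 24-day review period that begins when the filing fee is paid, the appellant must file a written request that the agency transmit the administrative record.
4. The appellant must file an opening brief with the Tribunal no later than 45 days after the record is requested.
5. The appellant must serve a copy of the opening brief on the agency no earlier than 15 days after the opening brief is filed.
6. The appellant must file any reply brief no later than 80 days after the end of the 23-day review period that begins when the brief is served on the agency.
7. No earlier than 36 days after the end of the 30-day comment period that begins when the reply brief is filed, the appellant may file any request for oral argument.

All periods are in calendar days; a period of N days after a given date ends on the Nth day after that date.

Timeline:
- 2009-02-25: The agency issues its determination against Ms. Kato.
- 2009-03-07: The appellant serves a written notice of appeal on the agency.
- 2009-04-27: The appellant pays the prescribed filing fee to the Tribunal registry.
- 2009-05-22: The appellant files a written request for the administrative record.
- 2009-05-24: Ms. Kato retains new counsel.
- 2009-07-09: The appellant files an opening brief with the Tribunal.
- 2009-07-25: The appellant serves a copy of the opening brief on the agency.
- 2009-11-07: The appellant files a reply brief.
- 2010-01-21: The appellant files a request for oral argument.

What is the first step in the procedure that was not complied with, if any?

Step 4

Step 1 — 9 and 48 days from 2009-02-25 (when the determination is issued) are 2009-03-06 and 2009-04-14 respectively; done 2009-03-07, which is between those dates.
Step 2 — counting 53 days from 2009-03-07 (when the notice of appeal is served) gives a deadline of 2009-04-29; 2009-04-27 is within that limit.
Step 3 — counting 36 days from 2009-05-21 (end of the 24-day review period, which began when the filing fee is paid on 2009-04-27) gives a deadline of 2009-06-26; completed 2009-05-22, before the deadline.
Step 4 — counting 45 days from 2009-05-22 (when the record is requested) gives a deadline of 2009-07-06; not done until 2009-07-09, 3 days after the deadline.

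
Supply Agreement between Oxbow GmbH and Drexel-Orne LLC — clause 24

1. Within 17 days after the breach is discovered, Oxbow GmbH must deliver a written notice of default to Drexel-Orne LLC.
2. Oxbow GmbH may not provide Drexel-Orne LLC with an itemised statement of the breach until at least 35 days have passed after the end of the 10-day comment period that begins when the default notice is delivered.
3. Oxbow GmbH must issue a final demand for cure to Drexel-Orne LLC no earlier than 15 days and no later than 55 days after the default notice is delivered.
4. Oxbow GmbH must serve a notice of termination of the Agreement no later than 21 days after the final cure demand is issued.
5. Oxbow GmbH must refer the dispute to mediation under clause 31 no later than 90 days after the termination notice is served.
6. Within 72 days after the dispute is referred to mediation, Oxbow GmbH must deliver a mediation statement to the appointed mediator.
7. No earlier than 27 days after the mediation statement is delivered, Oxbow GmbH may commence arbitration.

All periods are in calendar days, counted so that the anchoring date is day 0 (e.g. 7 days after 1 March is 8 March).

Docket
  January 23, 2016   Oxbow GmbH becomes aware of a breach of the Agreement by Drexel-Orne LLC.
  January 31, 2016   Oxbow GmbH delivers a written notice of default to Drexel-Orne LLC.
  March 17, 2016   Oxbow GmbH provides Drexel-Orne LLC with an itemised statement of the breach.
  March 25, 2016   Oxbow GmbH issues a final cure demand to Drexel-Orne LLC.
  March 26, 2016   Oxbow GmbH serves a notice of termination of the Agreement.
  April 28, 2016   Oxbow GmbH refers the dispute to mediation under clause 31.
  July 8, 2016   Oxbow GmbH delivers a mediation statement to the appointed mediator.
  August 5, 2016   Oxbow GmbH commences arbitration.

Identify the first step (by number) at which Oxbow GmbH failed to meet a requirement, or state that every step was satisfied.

Step 1 — counting 17 days from January 23, 2016 (when the breach is discovered) gives a deadline of February 9, 2016; done January 31, 2016 — timely.
Step 2 — must wait 35 days from February 10, 2016 (end of the 10-day comment period, which began when the default notice is delivered on January 31, 2016), so not before March 16, 2016; March 17, 2016 is on or after that date.
Step 3 — 15 and 55 days from January 31, 2016 (when the default notice is delivered) are February 15, 2016 and March 26, 2016 respectively; done March 25, 2016 — within the window.
Step 4 — counting 21 days from March 25, 2016 (when the final cure demand is issued) gives a deadline of April 15, 2016; March 26, 2016 is within that limit.
Step 5 — counting 90 days from March 26, 2016 (when the termination notice is served) gives a deadline of June 24, 2016; completed April 28, 2016, before the deadline.
Step 6 — counting 72 days from April 28, 2016 (when the dispute is referred to mediation) gives a deadline of July 9, 2016; done July 8, 2016 — timely.
Step 7 — must wait 27 days from July 8, 2016 (when the mediation statement is delivered), so not before August 4, 2016; done August 5, 2016 — permitted.

None — every step was satisfied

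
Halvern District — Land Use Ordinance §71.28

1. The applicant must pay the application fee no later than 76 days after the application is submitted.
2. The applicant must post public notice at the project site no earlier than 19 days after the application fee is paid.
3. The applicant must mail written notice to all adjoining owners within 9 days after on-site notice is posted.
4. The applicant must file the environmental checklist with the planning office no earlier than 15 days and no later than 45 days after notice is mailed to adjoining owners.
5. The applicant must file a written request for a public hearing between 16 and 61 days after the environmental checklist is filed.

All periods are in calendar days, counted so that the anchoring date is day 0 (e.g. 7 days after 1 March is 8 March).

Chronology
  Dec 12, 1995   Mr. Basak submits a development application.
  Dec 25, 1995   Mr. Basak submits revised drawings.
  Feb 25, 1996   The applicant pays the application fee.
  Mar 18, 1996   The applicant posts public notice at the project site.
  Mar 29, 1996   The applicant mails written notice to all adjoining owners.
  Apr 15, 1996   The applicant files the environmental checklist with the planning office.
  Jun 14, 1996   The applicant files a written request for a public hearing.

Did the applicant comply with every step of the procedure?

No

(1) due by Dec 12, 1995 + 76 days = Feb 26, 1996; Feb 25, 1996 is within that limit.
(2) permitted from Feb 25, 1996 + 19 days = Mar 15, 1996 onward; done Mar 18, 1996 — permitted.
(3) due by Mar 18, 1996 + 9 days = Mar 27, 1996; not done until Mar 29, 1996, 2 days after the deadline.
The analysis stops there.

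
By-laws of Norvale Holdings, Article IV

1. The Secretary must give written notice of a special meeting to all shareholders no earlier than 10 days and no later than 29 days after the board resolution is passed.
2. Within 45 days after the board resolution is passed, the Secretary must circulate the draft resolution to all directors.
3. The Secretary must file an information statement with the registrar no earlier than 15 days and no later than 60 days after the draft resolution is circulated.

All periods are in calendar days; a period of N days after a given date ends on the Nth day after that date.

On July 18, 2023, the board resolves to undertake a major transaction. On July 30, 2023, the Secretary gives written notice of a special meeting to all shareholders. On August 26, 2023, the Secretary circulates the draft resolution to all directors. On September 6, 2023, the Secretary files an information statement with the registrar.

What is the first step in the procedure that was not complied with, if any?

Step 1: the window is 10–29 days after July 18, 2023 (when the board resolution is passed), so July 28, 2023 through August 16, 2023; done July 30, 2023, which is between those dates.
Step 2: 45 days after July 18, 2023 (when the board resolution is passed) is September 1, 2023; August 26, 2023 is within that limit.
Step 3: the window is 15–60 days after August 26, 2023 (when the draft resolution is circulated), so September 10, 2023 through October 25, 2023; done September 6, 2023 — 4 days before the window opened.
No need to go further; step 3 was not satisfied.

Step 3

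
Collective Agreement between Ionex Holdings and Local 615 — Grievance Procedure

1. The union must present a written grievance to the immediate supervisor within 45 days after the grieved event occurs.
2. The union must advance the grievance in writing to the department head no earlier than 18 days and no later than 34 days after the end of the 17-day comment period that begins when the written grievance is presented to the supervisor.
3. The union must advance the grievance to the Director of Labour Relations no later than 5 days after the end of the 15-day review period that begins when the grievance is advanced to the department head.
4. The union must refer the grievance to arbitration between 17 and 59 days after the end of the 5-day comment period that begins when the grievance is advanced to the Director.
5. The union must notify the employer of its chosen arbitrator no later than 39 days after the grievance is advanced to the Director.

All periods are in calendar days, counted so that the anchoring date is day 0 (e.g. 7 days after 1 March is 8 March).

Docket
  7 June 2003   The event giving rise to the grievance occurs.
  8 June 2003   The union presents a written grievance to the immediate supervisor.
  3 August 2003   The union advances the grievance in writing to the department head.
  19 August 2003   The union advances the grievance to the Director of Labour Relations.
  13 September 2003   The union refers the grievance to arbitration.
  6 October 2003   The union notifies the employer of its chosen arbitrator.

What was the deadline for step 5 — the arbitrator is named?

27 September 2003

Step 5 runs from 19 August 2003, when the grievance is advanced to the Director. 39 days after 19 August 2003 is 27 September 2003.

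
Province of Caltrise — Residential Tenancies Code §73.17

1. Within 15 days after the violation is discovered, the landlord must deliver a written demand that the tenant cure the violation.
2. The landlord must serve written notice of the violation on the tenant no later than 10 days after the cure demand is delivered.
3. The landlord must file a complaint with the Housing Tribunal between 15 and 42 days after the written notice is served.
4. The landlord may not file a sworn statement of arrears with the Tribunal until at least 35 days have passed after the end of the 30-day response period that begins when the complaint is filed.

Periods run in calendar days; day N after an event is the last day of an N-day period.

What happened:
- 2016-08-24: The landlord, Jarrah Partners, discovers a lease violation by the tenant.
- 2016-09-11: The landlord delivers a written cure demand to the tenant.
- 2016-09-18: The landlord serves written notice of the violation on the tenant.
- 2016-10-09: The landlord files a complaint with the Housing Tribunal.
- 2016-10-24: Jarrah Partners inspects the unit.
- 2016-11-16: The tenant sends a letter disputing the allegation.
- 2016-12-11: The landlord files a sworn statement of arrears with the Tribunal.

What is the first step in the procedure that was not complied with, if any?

Step 1

(1) due by 2016-08-24 + 15 days = 2016-09-08; done 2016-09-11 — 3 days late.
The analysis stops there.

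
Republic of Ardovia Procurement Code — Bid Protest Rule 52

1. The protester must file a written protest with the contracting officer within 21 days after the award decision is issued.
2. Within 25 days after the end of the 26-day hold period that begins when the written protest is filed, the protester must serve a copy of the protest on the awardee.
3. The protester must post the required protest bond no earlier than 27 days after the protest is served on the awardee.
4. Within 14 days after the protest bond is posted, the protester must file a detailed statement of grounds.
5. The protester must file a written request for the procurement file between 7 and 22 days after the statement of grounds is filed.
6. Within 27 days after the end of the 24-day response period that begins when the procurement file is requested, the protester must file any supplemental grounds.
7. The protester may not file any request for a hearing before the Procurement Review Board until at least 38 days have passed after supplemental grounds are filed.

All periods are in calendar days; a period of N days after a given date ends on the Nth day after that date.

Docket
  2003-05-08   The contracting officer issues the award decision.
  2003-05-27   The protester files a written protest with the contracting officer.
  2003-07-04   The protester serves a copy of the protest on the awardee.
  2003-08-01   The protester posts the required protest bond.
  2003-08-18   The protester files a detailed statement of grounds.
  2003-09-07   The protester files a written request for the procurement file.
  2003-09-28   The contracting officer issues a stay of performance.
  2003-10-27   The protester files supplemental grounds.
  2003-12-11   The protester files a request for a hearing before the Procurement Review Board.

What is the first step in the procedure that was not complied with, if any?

Step 1: 21 days after 2003-05-08 (when the award decision is issued) is 2003-05-29; completed 2003-05-27, before the deadline.
Step 2: 25 days after 2003-06-22 (end of the 26-day hold period, which began when the written protest is filed on 2003-05-27) is 2003-07-17; done 2003-07-04 — timely.
Step 3: the earliest permitted date is 27 days after 2003-07-04 (when the protest is served on the awardee), i.e. 2003-07-31; done 2003-08-01, after the minimum wait.
Step 4: 14 days after 2003-08-01 (when the protest bond is posted) is 2003-08-15; 2003-08-18 misses that deadline by 3 days.

Step 4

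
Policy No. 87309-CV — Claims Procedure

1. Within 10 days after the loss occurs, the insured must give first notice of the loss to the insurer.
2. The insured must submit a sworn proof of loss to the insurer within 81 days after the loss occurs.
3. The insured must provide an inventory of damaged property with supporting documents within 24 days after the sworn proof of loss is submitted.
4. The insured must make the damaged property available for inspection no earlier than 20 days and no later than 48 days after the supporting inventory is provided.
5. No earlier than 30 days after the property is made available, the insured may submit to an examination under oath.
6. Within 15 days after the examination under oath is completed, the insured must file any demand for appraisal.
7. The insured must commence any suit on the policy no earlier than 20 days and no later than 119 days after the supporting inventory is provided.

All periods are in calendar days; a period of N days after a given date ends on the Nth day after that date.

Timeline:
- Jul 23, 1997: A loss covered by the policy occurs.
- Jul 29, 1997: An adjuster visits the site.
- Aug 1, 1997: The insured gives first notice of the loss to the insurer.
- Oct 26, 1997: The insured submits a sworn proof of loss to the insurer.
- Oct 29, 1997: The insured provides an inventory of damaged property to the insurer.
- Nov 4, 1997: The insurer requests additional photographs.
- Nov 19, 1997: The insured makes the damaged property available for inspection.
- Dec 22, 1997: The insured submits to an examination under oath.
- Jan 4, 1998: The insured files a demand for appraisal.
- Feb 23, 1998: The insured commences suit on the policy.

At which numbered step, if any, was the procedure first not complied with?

Step 2

Step 1 — counting 10 days from Jul 23, 1997 (when the loss occurs) gives a deadline of Aug 2, 1997; completed Aug 1, 1997, before the deadline.
Step 2 — counting 81 days from Jul 23, 1997 (when the loss occurs) gives a deadline of Oct 12, 1997; not done until Oct 26, 1997, 14 days after the deadline.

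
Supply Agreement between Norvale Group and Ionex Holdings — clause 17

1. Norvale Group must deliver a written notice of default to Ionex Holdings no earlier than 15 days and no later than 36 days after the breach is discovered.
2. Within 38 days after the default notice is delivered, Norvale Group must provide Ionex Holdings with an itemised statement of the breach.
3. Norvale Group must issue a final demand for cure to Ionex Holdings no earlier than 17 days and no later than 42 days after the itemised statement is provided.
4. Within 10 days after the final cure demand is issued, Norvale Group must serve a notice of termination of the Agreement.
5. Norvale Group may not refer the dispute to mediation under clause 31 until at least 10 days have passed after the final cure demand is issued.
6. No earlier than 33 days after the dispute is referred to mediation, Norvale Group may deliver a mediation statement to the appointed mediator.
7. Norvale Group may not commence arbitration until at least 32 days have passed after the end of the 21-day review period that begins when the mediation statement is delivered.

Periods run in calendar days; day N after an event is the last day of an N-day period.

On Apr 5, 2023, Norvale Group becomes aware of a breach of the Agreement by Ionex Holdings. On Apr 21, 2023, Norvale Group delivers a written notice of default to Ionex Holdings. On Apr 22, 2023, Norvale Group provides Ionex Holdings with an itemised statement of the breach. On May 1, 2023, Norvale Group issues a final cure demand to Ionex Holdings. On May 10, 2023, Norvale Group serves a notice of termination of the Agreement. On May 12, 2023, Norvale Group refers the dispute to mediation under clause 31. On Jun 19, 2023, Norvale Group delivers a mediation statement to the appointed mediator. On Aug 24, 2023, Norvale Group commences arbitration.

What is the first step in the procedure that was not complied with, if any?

Step 3

Step 1: the window is 15–36 days after Apr 5, 2023 (when the breach is discovered), so Apr 20, 2023 through May 11, 2023; done Apr 21, 2023, which is between those dates.
Step 2: 38 days after Apr 21, 2023 (when the default notice is delivered) is May 29, 2023; Apr 22, 2023 is within that limit.
Step 3: the window is 17–42 days after Apr 22, 2023 (when the itemised statement is provided), so May 9, 2023 through Jun 3, 2023; May 1, 2023 is 8 days too early.
Later steps need not be reached.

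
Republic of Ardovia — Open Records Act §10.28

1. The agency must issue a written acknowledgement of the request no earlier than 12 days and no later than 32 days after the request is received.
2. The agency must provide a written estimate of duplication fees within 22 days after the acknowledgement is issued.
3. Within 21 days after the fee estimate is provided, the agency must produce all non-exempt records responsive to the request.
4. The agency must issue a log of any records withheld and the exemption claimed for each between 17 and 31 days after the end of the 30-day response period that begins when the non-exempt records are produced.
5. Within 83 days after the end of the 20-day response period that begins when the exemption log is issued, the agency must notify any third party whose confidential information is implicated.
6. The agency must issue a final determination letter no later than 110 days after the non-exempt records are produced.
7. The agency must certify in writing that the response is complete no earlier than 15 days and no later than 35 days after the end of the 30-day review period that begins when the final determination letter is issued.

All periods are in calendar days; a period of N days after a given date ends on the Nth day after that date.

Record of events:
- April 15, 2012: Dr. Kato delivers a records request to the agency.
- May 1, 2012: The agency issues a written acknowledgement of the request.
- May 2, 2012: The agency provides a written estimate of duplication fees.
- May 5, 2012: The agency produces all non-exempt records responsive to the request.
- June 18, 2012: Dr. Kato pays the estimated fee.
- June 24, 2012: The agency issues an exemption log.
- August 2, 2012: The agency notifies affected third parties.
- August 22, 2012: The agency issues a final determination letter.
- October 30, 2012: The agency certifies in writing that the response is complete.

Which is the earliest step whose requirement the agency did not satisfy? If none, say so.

Step 7

Step 1 — 12 and 32 days from April 15, 2012 (when the request is received) are April 27, 2012 and May 17, 2012 respectively; done May 1, 2012, which is between those dates.
Step 2 — counting 22 days from May 1, 2012 (when the acknowledgement is issued) gives a deadline of May 23, 2012; May 2, 2012 is within that limit.
Step 3 — counting 21 days from May 2, 2012 (when the fee estimate is provided) gives a deadline of May 23, 2012; May 5, 2012 is within that limit.
Step 4 — 17 and 31 days from June 4, 2012 (end of the 30-day response period, which began when the non-exempt records are produced on May 5, 2012) are June 21, 2012 and July 5, 2012 respectively; done June 24, 2012 — within the window.
Step 5 — counting 83 days from July 14, 2012 (end of the 20-day response period, which began when the exemption log is issued on June 24, 2012) gives a deadline of October 5, 2012; completed August 2, 2012, before the deadline.
Step 6 — counting 110 days from May 5, 2012 (when the non-exempt records are produced) gives a deadline of August 23, 2012; August 22, 2012 is within that limit.
Step 7 — 15 and 35 days from September 21, 2012 (end of the 30-day review period, which began when the final determination letter is issued on August 22, 2012) are October 6, 2012 and October 26, 2012 respectively; done October 30, 2012 — 4 days after the window closed.
That is the first point of non-compliance.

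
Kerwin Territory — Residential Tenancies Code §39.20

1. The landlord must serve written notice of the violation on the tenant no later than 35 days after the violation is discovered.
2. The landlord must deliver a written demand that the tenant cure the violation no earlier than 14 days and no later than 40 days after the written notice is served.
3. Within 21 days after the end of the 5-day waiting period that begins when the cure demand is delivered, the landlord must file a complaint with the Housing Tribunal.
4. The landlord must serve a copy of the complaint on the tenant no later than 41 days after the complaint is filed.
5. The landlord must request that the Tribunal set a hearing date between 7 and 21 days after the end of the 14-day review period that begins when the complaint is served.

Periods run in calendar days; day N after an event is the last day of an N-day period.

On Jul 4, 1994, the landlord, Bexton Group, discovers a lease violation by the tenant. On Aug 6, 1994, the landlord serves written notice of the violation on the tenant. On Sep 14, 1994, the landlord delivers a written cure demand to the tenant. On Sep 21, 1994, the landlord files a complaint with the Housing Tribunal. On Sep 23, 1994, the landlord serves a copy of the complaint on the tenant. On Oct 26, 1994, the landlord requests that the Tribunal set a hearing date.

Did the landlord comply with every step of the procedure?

Yes

(1) due by Jul 4, 1994 + 35 days = Aug 8, 1994; completed Aug 6, 1994, before the deadline.
(2) the permitted window runs from Aug 6, 1994 + 14 = Aug 20, 1994 to Aug 6, 1994 + 40 = Sep 15, 1994; done Sep 14, 1994, which is between those dates.
(3) due by Sep 19, 1994 + 21 days = Oct 10, 1994; Sep 21, 1994 is within that limit.
(4) due by Sep 21, 1994 + 41 days = Nov 1, 1994; Sep 23, 1994 is within that limit.
(5) the permitted window runs from Oct 7, 1994 + 7 = Oct 14, 1994 to Oct 7, 1994 + 21 = Oct 28, 1994; Oct 26, 1994 falls inside that range.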